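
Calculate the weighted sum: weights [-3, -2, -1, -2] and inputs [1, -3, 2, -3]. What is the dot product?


Element-wise products:
-3 * 1 = -3
-2 * -3 = 6
-1 * 2 = -2
-2 * -3 = 6
Sum = -3 + 6 + -2 + 6
= 7

7


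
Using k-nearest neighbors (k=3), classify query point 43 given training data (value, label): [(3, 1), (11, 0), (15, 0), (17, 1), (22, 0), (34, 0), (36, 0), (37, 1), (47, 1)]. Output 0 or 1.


Distances from query 43:
Point 47 (class 1): distance = 4
Point 37 (class 1): distance = 6
Point 36 (class 0): distance = 7
K=3 nearest neighbors: classes = [1, 1, 0]
Votes for class 1: 2 / 3
Majority vote => class 1

1


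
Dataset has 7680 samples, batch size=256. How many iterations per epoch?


Iterations per epoch = dataset_size / batch_size
= 7680 / 256
= 30

30


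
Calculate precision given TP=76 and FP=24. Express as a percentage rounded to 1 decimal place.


Precision = TP / (TP + FP) * 100
= 76 / (76 + 24)
= 76 / 100
= 0.76
= 76.0%

76.0


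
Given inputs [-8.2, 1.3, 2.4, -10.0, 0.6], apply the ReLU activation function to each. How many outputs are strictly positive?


ReLU(x) = max(0, x) for each element:
ReLU(-8.2) = 0
ReLU(1.3) = 1.3
ReLU(2.4) = 2.4
ReLU(-10.0) = 0
ReLU(0.6) = 0.6
Active neurons (>0): 3

3


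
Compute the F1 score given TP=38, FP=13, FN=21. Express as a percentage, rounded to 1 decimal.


Precision = TP / (TP + FP) = 38 / 51 = 0.7451
Recall = TP / (TP + FN) = 38 / 59 = 0.6441
F1 = 2 * P * R / (P + R)
= 2 * 0.7451 * 0.6441 / (0.7451 + 0.6441)
= 0.9598 / 1.3892
= 0.6909
As percentage: 69.1%

69.1


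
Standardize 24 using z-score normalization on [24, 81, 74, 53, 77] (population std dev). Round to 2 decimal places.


Mean = (24 + 81 + 74 + 53 + 77) / 5 = 61.8
Variance = sum((x_i - mean)^2) / n = 450.96
Std = sqrt(450.96) = 21.2358
Z = (x - mean) / std
= (24 - 61.8) / 21.2358
= -37.8 / 21.2358
= -1.78

-1.78


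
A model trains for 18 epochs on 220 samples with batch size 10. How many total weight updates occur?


Iterations per epoch = 220 / 10 = 22
Total updates = iterations_per_epoch * epochs
= 22 * 18
= 396

396


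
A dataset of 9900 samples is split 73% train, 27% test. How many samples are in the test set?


Train samples = 9900 * 73% = 7227
Test samples = 9900 - 7227
= 2673

2673


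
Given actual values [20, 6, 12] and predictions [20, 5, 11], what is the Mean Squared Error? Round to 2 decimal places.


Differences: [0, 1, 1]
Squared errors: [0, 1, 1]
Sum of squared errors = 2
MSE = 2 / 3 = 0.67

0.67


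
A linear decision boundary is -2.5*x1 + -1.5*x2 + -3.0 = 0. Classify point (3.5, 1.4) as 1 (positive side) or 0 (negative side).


Compute -2.5 * 3.5 + -1.5 * 1.4 + -3.0
= -8.75 + -2.1 + -3.0
= -13.85
Since -13.85 < 0, the point is on the negative side.

0


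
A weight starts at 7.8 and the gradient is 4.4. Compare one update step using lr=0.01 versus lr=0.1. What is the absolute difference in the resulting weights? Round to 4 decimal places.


With lr=0.01: w_new = 7.8 - 0.01 * 4.4 = 7.756
With lr=0.1: w_new = 7.8 - 0.1 * 4.4 = 7.36
Absolute difference = |7.756 - 7.36|
= 0.3960

0.3960


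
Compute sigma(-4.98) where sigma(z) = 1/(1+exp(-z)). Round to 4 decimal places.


sigmoid(z) = 1 / (1 + exp(-z))
exp(-(-4.98)) = exp(4.98) = 145.4744
1 + 145.4744 = 146.4744
1 / 146.4744 = 0.0068

0.0068


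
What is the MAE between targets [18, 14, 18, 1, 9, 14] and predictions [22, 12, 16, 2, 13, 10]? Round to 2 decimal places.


Absolute errors: [4, 2, 2, 1, 4, 4]
Sum of absolute errors = 17
MAE = 17 / 6 = 2.83

2.83


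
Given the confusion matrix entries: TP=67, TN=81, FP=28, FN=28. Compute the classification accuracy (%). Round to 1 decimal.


Accuracy = (TP + TN) / (TP + TN + FP + FN) * 100
= (67 + 81) / (67 + 81 + 28 + 28)
= 148 / 204
= 0.7255
= 72.5%

72.5


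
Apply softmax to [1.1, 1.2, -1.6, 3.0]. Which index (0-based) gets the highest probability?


Softmax is a monotonic transformation, so it preserves the argmax.
We need to find the index of the maximum logit.
Index 0: 1.1
Index 1: 1.2
Index 2: -1.6
Index 3: 3.0
Maximum logit = 3.0 at index 3

3


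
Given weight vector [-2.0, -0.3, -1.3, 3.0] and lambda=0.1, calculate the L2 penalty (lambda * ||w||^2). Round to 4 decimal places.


Squaring each weight:
(-2.0)^2 = 4.0
(-0.3)^2 = 0.09
(-1.3)^2 = 1.69
3.0^2 = 9.0
Sum of squares = 14.78
Penalty = 0.1 * 14.78 = 1.4780

1.4780


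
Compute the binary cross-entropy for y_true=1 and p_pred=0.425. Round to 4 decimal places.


For y=1: Loss = -log(p)
= -log(0.425)
= -(-0.8557)
= 0.8557

0.8557


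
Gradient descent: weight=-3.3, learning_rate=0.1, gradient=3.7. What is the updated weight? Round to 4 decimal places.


w_new = w_old - lr * gradient
= -3.3 - 0.1 * 3.7
= -3.3 - (0.37)
= -3.6700

-3.6700


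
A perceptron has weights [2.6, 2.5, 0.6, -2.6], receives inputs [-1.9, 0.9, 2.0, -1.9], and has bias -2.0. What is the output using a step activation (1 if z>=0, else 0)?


z = w . x + b
= 2.6*-1.9 + 2.5*0.9 + 0.6*2.0 + -2.6*-1.9 + -2.0
= -4.94 + 2.25 + 1.2 + 4.94 + -2.0
= 3.45 + -2.0
= 1.45
Since z = 1.45 >= 0, output = 1

1


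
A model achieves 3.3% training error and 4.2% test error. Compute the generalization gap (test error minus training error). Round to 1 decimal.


Generalization gap = test_error - train_error
= 4.2 - 3.3
= 0.9%
A small gap suggests good generalization.

0.9


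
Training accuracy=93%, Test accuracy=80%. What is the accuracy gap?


Gap = train_accuracy - test_accuracy
= 93 - 80
= 13%
This gap suggests the model is overfitting.

13


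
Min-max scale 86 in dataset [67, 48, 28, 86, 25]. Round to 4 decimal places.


Min = 25, Max = 86
Range = 86 - 25 = 61
Scaled = (x - min) / (max - min)
= (86 - 25) / 61
= 61 / 61
= 1.0000

1.0000


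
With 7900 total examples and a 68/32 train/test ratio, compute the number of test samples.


Train samples = 7900 * 68% = 5372
Test samples = 7900 - 5372
= 2528

2528


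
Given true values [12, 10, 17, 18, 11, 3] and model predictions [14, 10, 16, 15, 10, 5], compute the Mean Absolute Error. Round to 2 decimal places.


Absolute errors: [2, 0, 1, 3, 1, 2]
Sum of absolute errors = 9
MAE = 9 / 6 = 1.50

1.50


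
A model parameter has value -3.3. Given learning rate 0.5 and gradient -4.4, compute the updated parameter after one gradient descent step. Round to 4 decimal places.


w_new = w_old - lr * gradient
= -3.3 - 0.5 * -4.4
= -3.3 - (-2.2)
= -1.1000

-1.1000


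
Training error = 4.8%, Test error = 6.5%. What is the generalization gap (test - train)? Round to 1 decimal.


Generalization gap = test_error - train_error
= 6.5 - 4.8
= 1.7%
A small gap suggests good generalization.

1.7


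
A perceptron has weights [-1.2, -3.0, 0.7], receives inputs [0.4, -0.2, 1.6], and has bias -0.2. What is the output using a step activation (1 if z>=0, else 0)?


z = w . x + b
= -1.2*0.4 + -3.0*-0.2 + 0.7*1.6 + -0.2
= -0.48 + 0.6 + 1.12 + -0.2
= 1.24 + -0.2
= 1.04
Since z = 1.04 >= 0, output = 1

1


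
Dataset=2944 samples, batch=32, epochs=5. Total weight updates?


Iterations per epoch = 2944 / 32 = 92
Total updates = iterations_per_epoch * epochs
= 92 * 5
= 460

460


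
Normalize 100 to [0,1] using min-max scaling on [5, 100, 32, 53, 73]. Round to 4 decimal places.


Min = 5, Max = 100
Range = 100 - 5 = 95
Scaled = (x - min) / (max - min)
= (100 - 5) / 95
= 95 / 95
= 1.0000

1.0000


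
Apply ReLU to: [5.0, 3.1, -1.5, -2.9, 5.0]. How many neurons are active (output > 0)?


ReLU(x) = max(0, x) for each element:
ReLU(5.0) = 5.0
ReLU(3.1) = 3.1
ReLU(-1.5) = 0
ReLU(-2.9) = 0
ReLU(5.0) = 5.0
Active neurons (>0): 3

3


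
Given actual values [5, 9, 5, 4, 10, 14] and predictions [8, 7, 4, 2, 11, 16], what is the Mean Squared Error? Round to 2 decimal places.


Differences: [-3, 2, 1, 2, -1, -2]
Squared errors: [9, 4, 1, 4, 1, 4]
Sum of squared errors = 23
MSE = 23 / 6 = 3.83

3.83


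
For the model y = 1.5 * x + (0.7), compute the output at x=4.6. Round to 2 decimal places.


y = 1.5 * 4.6 + (0.7)
= 6.9 + (0.7)
= 7.60

7.60


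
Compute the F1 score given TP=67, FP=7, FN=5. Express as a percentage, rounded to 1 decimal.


Precision = TP / (TP + FP) = 67 / 74 = 0.9054
Recall = TP / (TP + FN) = 67 / 72 = 0.9306
F1 = 2 * P * R / (P + R)
= 2 * 0.9054 * 0.9306 / (0.9054 + 0.9306)
= 1.6851 / 1.836
= 0.9178
As percentage: 91.8%

91.8


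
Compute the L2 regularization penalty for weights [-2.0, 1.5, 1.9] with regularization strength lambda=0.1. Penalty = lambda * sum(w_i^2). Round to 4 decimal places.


Squaring each weight:
(-2.0)^2 = 4.0
1.5^2 = 2.25
1.9^2 = 3.61
Sum of squares = 9.86
Penalty = 0.1 * 9.86 = 0.9860

0.9860


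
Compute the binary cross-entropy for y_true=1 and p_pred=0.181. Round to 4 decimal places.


For y=1: Loss = -log(p)
= -log(0.181)
= -(-1.7093)
= 1.7093

1.7093


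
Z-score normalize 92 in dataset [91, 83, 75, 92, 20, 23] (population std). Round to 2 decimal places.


Mean = (91 + 83 + 75 + 92 + 20 + 23) / 6 = 64.0
Variance = sum((x_i - mean)^2) / n = 935.3333
Std = sqrt(935.3333) = 30.5832
Z = (x - mean) / std
= (92 - 64.0) / 30.5832
= 28.0 / 30.5832
= 0.92

0.92


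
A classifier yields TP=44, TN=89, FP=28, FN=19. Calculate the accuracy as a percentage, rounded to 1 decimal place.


Accuracy = (TP + TN) / (TP + TN + FP + FN) * 100
= (44 + 89) / (44 + 89 + 28 + 19)
= 133 / 180
= 0.7389
= 73.9%

73.9


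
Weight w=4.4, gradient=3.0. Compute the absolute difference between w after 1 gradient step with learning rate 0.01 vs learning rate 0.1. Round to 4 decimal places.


With lr=0.01: w_new = 4.4 - 0.01 * 3.0 = 4.37
With lr=0.1: w_new = 4.4 - 0.1 * 3.0 = 4.1
Absolute difference = |4.37 - 4.1|
= 0.2700

0.2700


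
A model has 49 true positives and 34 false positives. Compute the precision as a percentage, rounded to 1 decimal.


Precision = TP / (TP + FP) * 100
= 49 / (49 + 34)
= 49 / 83
= 0.5904
= 59.0%

59.0


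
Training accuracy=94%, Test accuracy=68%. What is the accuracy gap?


Gap = train_accuracy - test_accuracy
= 94 - 68
= 26%
This large gap strongly indicates overfitting.

26


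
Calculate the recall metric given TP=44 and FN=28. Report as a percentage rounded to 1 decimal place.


Recall = TP / (TP + FN) * 100
= 44 / (44 + 28)
= 44 / 72
= 0.6111
= 61.1%

61.1


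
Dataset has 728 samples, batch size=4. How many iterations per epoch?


Iterations per epoch = dataset_size / batch_size
= 728 / 4
= 182

182


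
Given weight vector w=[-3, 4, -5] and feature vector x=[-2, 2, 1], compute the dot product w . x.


Element-wise products:
-3 * -2 = 6
4 * 2 = 8
-5 * 1 = -5
Sum = 6 + 8 + -5
= 9

9


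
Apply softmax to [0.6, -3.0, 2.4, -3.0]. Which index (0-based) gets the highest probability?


Softmax is a monotonic transformation, so it preserves the argmax.
We need to find the index of the maximum logit.
Index 0: 0.6
Index 1: -3.0
Index 2: 2.4
Index 3: -3.0
Maximum logit = 2.4 at index 2

2


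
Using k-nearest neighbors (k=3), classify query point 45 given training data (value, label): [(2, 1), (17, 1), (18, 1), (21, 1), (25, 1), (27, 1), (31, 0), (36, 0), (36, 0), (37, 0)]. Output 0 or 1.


Distances from query 45:
Point 37 (class 0): distance = 8
Point 36 (class 0): distance = 9
Point 36 (class 0): distance = 9
K=3 nearest neighbors: classes = [0, 0, 0]
Votes for class 1: 0 / 3
Majority vote => class 0

0


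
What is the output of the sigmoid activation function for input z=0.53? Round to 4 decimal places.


sigmoid(z) = 1 / (1 + exp(-z))
exp(-(0.53)) = exp(-0.53) = 0.5886
1 + 0.5886 = 1.5886
1 / 1.5886 = 0.6295

0.6295


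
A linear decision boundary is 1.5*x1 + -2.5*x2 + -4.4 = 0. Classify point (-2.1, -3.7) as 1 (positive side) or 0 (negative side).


Compute 1.5 * -2.1 + -2.5 * -3.7 + -4.4
= -3.15 + 9.25 + -4.4
= 1.7
Since 1.7 >= 0, the point is on the positive side.

1


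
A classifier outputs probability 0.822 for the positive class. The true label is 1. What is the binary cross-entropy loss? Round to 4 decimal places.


For y=1: Loss = -log(p)
= -log(0.822)
= -(-0.196)
= 0.1960

0.1960


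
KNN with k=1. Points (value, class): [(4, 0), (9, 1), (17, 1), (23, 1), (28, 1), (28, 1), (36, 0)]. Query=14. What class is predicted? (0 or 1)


Distances from query 14:
Point 17 (class 1): distance = 3
K=1 nearest neighbors: classes = [1]
Votes for class 1: 1 / 1
Majority vote => class 1

1


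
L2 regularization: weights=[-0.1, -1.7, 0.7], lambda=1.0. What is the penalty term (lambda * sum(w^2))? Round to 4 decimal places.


Squaring each weight:
(-0.1)^2 = 0.01
(-1.7)^2 = 2.89
0.7^2 = 0.49
Sum of squares = 3.39
Penalty = 1.0 * 3.39 = 3.3900

3.3900


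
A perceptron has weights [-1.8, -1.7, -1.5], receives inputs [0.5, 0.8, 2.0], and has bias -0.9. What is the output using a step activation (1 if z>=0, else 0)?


z = w . x + b
= -1.8*0.5 + -1.7*0.8 + -1.5*2.0 + -0.9
= -0.9 + -1.36 + -3.0 + -0.9
= -5.26 + -0.9
= -6.16
Since z = -6.16 < 0, output = 0

0


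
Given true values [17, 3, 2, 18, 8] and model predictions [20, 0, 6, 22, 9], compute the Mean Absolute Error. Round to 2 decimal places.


Absolute errors: [3, 3, 4, 4, 1]
Sum of absolute errors = 15
MAE = 15 / 5 = 3.00

3.00


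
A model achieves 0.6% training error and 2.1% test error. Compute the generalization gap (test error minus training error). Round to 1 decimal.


Generalization gap = test_error - train_error
= 2.1 - 0.6
= 1.5%
A small gap suggests good generalization.

1.5


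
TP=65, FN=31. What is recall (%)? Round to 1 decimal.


Recall = TP / (TP + FN) * 100
= 65 / (65 + 31)
= 65 / 96
= 0.6771
= 67.7%

67.7


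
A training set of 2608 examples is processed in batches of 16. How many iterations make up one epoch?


Iterations per epoch = dataset_size / batch_size
= 2608 / 16
= 163

163


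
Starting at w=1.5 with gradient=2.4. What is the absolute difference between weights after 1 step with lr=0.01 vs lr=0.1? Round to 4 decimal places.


With lr=0.01: w_new = 1.5 - 0.01 * 2.4 = 1.476
With lr=0.1: w_new = 1.5 - 0.1 * 2.4 = 1.26
Absolute difference = |1.476 - 1.26|
= 0.2160

0.2160


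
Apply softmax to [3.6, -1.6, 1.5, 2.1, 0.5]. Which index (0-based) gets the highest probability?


Softmax is a monotonic transformation, so it preserves the argmax.
We need to find the index of the maximum logit.
Index 0: 3.6
Index 1: -1.6
Index 2: 1.5
Index 3: 2.1
Index 4: 0.5
Maximum logit = 3.6 at index 0

0


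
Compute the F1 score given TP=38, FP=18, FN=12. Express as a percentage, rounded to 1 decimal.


Precision = TP / (TP + FP) = 38 / 56 = 0.6786
Recall = TP / (TP + FN) = 38 / 50 = 0.76
F1 = 2 * P * R / (P + R)
= 2 * 0.6786 * 0.76 / (0.6786 + 0.76)
= 1.0314 / 1.4386
= 0.717
As percentage: 71.7%

71.7


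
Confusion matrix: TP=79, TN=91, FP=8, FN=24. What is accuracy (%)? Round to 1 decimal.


Accuracy = (TP + TN) / (TP + TN + FP + FN) * 100
= (79 + 91) / (79 + 91 + 8 + 24)
= 170 / 202
= 0.8416
= 84.2%

84.2


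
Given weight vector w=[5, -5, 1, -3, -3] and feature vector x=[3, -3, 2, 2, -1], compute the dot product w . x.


Element-wise products:
5 * 3 = 15
-5 * -3 = 15
1 * 2 = 2
-3 * 2 = -6
-3 * -1 = 3
Sum = 15 + 15 + 2 + -6 + 3
= 29

29


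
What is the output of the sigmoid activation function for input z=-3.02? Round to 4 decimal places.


sigmoid(z) = 1 / (1 + exp(-z))
exp(-(-3.02)) = exp(3.02) = 20.4913
1 + 20.4913 = 21.4913
1 / 21.4913 = 0.0465

0.0465


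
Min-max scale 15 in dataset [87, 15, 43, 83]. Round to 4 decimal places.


Min = 15, Max = 87
Range = 87 - 15 = 72
Scaled = (x - min) / (max - min)
= (15 - 15) / 72
= 0 / 72
= 0.0000

0.0000


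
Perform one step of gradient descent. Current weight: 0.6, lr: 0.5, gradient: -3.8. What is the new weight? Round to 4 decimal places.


w_new = w_old - lr * gradient
= 0.6 - 0.5 * -3.8
= 0.6 - (-1.9)
= 2.5000

2.5000


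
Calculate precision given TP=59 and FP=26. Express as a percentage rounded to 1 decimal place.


Precision = TP / (TP + FP) * 100
= 59 / (59 + 26)
= 59 / 85
= 0.6941
= 69.4%

69.4


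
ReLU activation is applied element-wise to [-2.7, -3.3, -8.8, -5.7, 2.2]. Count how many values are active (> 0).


ReLU(x) = max(0, x) for each element:
ReLU(-2.7) = 0
ReLU(-3.3) = 0
ReLU(-8.8) = 0
ReLU(-5.7) = 0
ReLU(2.2) = 2.2
Active neurons (>0): 1

1


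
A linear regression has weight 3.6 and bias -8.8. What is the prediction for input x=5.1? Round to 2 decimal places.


y = 3.6 * 5.1 + (-8.8)
= 18.36 + (-8.8)
= 9.56

9.56


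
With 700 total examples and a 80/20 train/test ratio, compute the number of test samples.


Train samples = 700 * 80% = 560
Test samples = 700 - 560
= 140

140


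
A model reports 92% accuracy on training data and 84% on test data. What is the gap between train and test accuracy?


Gap = train_accuracy - test_accuracy
= 92 - 84
= 8%
This moderate gap may indicate mild overfitting.

8


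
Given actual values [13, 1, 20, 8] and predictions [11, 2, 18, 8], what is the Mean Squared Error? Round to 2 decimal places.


Differences: [2, -1, 2, 0]
Squared errors: [4, 1, 4, 0]
Sum of squared errors = 9
MSE = 9 / 4 = 2.25

2.25


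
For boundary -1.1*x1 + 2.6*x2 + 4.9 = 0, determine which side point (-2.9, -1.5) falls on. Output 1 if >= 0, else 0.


Compute -1.1 * -2.9 + 2.6 * -1.5 + 4.9
= 3.19 + -3.9 + 4.9
= 4.19
Since 4.19 >= 0, the point is on the positive side.

1


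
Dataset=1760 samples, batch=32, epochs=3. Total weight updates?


Iterations per epoch = 1760 / 32 = 55
Total updates = iterations_per_epoch * epochs
= 55 * 3
= 165

165


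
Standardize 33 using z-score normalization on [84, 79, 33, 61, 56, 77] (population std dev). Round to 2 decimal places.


Mean = (84 + 79 + 33 + 61 + 56 + 77) / 6 = 65.0
Variance = sum((x_i - mean)^2) / n = 303.6667
Std = sqrt(303.6667) = 17.426
Z = (x - mean) / std
= (33 - 65.0) / 17.426
= -32.0 / 17.426
= -1.84

-1.84


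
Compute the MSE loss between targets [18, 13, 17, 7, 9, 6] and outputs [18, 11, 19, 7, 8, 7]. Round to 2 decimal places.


Differences: [0, 2, -2, 0, 1, -1]
Squared errors: [0, 4, 4, 0, 1, 1]
Sum of squared errors = 10
MSE = 10 / 6 = 1.67

1.67


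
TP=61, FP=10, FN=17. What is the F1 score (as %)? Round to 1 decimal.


Precision = TP / (TP + FP) = 61 / 71 = 0.8592
Recall = TP / (TP + FN) = 61 / 78 = 0.7821
F1 = 2 * P * R / (P + R)
= 2 * 0.8592 * 0.7821 / (0.8592 + 0.7821)
= 1.3438 / 1.6412
= 0.8188
As percentage: 81.9%

81.9


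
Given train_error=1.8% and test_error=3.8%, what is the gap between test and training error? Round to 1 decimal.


Generalization gap = test_error - train_error
= 3.8 - 1.8
= 2.0%
A moderate gap.

2.0


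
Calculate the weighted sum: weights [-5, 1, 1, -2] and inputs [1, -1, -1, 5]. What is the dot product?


Element-wise products:
-5 * 1 = -5
1 * -1 = -1
1 * -1 = -1
-2 * 5 = -10
Sum = -5 + -1 + -1 + -10
= -17

-17


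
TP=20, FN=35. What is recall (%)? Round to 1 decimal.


Recall = TP / (TP + FN) * 100
= 20 / (20 + 35)
= 20 / 55
= 0.3636
= 36.4%

36.4


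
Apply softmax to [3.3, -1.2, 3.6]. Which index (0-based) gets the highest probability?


Softmax is a monotonic transformation, so it preserves the argmax.
We need to find the index of the maximum logit.
Index 0: 3.3
Index 1: -1.2
Index 2: 3.6
Maximum logit = 3.6 at index 2

2


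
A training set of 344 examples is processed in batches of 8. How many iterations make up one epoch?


Iterations per epoch = dataset_size / batch_size
= 344 / 8
= 43

43


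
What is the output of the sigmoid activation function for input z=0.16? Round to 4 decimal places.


sigmoid(z) = 1 / (1 + exp(-z))
exp(-(0.16)) = exp(-0.16) = 0.8521
1 + 0.8521 = 1.8521
1 / 1.8521 = 0.5399

0.5399


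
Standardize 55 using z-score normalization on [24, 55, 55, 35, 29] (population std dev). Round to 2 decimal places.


Mean = (24 + 55 + 55 + 35 + 29) / 5 = 39.6
Variance = sum((x_i - mean)^2) / n = 170.24
Std = sqrt(170.24) = 13.0476
Z = (x - mean) / std
= (55 - 39.6) / 13.0476
= 15.4 / 13.0476
= 1.18

1.18


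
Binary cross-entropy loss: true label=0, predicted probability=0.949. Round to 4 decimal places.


For y=0: Loss = -log(1-p)
= -log(1 - 0.949)
= -log(0.051)
= -(-2.9759)
= 2.9759

2.9759


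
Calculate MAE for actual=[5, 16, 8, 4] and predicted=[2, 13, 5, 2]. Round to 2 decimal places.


Absolute errors: [3, 3, 3, 2]
Sum of absolute errors = 11
MAE = 11 / 4 = 2.75

2.75


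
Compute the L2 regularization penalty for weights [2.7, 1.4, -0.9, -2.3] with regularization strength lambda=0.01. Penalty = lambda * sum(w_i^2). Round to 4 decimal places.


Squaring each weight:
2.7^2 = 7.29
1.4^2 = 1.96
(-0.9)^2 = 0.81
(-2.3)^2 = 5.29
Sum of squares = 15.35
Penalty = 0.01 * 15.35 = 0.1535

0.1535


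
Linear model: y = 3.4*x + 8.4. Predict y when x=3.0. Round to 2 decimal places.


y = 3.4 * 3.0 + (8.4)
= 10.2 + (8.4)
= 18.60

18.60


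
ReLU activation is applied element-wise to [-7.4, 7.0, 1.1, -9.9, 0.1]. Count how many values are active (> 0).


ReLU(x) = max(0, x) for each element:
ReLU(-7.4) = 0
ReLU(7.0) = 7.0
ReLU(1.1) = 1.1
ReLU(-9.9) = 0
ReLU(0.1) = 0.1
Active neurons (>0): 3

3


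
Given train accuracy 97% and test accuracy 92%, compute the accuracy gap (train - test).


Gap = train_accuracy - test_accuracy
= 97 - 92
= 5%
This moderate gap may indicate mild overfitting.

5


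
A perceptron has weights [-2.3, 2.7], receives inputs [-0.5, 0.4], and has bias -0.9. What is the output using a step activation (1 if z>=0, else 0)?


z = w . x + b
= -2.3*-0.5 + 2.7*0.4 + -0.9
= 1.15 + 1.08 + -0.9
= 2.23 + -0.9
= 1.33
Since z = 1.33 >= 0, output = 1

1


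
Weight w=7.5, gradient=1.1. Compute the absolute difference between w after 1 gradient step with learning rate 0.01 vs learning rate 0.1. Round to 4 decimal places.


With lr=0.01: w_new = 7.5 - 0.01 * 1.1 = 7.489
With lr=0.1: w_new = 7.5 - 0.1 * 1.1 = 7.39
Absolute difference = |7.489 - 7.39|
= 0.0990

0.0990


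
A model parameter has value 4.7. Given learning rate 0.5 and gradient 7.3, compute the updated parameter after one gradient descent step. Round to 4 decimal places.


w_new = w_old - lr * gradient
= 4.7 - 0.5 * 7.3
= 4.7 - (3.65)
= 1.0500

1.0500


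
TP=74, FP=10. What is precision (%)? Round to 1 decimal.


Precision = TP / (TP + FP) * 100
= 74 / (74 + 10)
= 74 / 84
= 0.881
= 88.1%

88.1


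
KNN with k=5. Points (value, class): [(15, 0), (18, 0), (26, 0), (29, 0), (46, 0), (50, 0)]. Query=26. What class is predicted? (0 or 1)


Distances from query 26:
Point 26 (class 0): distance = 0
Point 29 (class 0): distance = 3
Point 18 (class 0): distance = 8
Point 15 (class 0): distance = 11
Point 46 (class 0): distance = 20
K=5 nearest neighbors: classes = [0, 0, 0, 0, 0]
Votes for class 1: 0 / 5
Majority vote => class 0

0


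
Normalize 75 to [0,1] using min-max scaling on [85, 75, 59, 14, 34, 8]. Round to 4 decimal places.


Min = 8, Max = 85
Range = 85 - 8 = 77
Scaled = (x - min) / (max - min)
= (75 - 8) / 77
= 67 / 77
= 0.8701

0.8701


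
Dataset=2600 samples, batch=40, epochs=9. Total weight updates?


Iterations per epoch = 2600 / 40 = 65
Total updates = iterations_per_epoch * epochs
= 65 * 9
= 585

585


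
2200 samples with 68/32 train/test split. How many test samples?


Train samples = 2200 * 68% = 1496
Test samples = 2200 - 1496
= 704

704


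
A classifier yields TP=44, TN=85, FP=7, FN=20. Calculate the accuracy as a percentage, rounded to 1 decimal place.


Accuracy = (TP + TN) / (TP + TN + FP + FN) * 100
= (44 + 85) / (44 + 85 + 7 + 20)
= 129 / 156
= 0.8269
= 82.7%

82.7


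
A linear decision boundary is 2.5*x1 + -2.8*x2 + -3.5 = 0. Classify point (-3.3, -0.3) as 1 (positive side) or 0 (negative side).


Compute 2.5 * -3.3 + -2.8 * -0.3 + -3.5
= -8.25 + 0.84 + -3.5
= -10.91
Since -10.91 < 0, the point is on the negative side.

0


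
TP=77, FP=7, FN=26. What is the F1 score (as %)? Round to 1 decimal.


Precision = TP / (TP + FP) = 77 / 84 = 0.9167
Recall = TP / (TP + FN) = 77 / 103 = 0.7476
F1 = 2 * P * R / (P + R)
= 2 * 0.9167 * 0.7476 / (0.9167 + 0.7476)
= 1.3706 / 1.6642
= 0.8235
As percentage: 82.4%

82.4


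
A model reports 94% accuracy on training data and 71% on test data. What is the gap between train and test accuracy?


Gap = train_accuracy - test_accuracy
= 94 - 71
= 23%
This large gap strongly indicates overfitting.

23


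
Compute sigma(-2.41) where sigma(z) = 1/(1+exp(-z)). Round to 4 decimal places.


sigmoid(z) = 1 / (1 + exp(-z))
exp(-(-2.41)) = exp(2.41) = 11.134
1 + 11.134 = 12.134
1 / 12.134 = 0.0824

0.0824


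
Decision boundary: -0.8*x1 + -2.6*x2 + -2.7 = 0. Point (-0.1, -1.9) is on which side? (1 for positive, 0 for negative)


Compute -0.8 * -0.1 + -2.6 * -1.9 + -2.7
= 0.08 + 4.94 + -2.7
= 2.32
Since 2.32 >= 0, the point is on the positive side.

1


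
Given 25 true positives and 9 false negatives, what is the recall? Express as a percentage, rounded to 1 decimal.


Recall = TP / (TP + FN) * 100
= 25 / (25 + 9)
= 25 / 34
= 0.7353
= 73.5%

73.5


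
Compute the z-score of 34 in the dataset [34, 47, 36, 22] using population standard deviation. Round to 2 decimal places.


Mean = (34 + 47 + 36 + 22) / 4 = 34.75
Variance = sum((x_i - mean)^2) / n = 78.6875
Std = sqrt(78.6875) = 8.8706
Z = (x - mean) / std
= (34 - 34.75) / 8.8706
= -0.75 / 8.8706
= -0.08

-0.08


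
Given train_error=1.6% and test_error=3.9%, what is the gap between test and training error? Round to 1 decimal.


Generalization gap = test_error - train_error
= 3.9 - 1.6
= 2.3%
A moderate gap.

2.3


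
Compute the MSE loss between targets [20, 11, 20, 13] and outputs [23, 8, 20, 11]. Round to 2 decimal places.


Differences: [-3, 3, 0, 2]
Squared errors: [9, 9, 0, 4]
Sum of squared errors = 22
MSE = 22 / 4 = 5.50

5.50


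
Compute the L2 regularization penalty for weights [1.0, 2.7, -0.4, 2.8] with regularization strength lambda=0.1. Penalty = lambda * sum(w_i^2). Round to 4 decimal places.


Squaring each weight:
1.0^2 = 1.0
2.7^2 = 7.29
(-0.4)^2 = 0.16
2.8^2 = 7.84
Sum of squares = 16.29
Penalty = 0.1 * 16.29 = 1.6290

1.6290


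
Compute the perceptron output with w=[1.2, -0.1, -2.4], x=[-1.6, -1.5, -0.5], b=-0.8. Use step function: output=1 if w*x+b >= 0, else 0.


z = w . x + b
= 1.2*-1.6 + -0.1*-1.5 + -2.4*-0.5 + -0.8
= -1.92 + 0.15 + 1.2 + -0.8
= -0.57 + -0.8
= -1.37
Since z = -1.37 < 0, output = 0

0


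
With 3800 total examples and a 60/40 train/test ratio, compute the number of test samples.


Train samples = 3800 * 60% = 2280
Test samples = 3800 - 2280
= 1520

1520


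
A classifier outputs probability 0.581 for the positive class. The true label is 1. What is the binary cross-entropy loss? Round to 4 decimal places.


For y=1: Loss = -log(p)
= -log(0.581)
= -(-0.543)
= 0.5430

0.5430


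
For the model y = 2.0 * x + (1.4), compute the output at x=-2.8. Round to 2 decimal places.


y = 2.0 * -2.8 + (1.4)
= -5.6 + (1.4)
= -4.20

-4.20


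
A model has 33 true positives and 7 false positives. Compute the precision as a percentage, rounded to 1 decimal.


Precision = TP / (TP + FP) * 100
= 33 / (33 + 7)
= 33 / 40
= 0.825
= 82.5%

82.5


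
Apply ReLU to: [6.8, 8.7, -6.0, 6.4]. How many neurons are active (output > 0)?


ReLU(x) = max(0, x) for each element:
ReLU(6.8) = 6.8
ReLU(8.7) = 8.7
ReLU(-6.0) = 0
ReLU(6.4) = 6.4
Active neurons (>0): 3

3


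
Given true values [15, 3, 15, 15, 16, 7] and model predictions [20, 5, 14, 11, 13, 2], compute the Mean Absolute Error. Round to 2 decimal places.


Absolute errors: [5, 2, 1, 4, 3, 5]
Sum of absolute errors = 20
MAE = 20 / 6 = 3.33

3.33


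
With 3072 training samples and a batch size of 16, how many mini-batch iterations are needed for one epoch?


Iterations per epoch = dataset_size / batch_size
= 3072 / 16
= 192

192


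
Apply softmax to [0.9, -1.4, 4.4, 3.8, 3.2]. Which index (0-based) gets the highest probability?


Softmax is a monotonic transformation, so it preserves the argmax.
We need to find the index of the maximum logit.
Index 0: 0.9
Index 1: -1.4
Index 2: 4.4
Index 3: 3.8
Index 4: 3.2
Maximum logit = 4.4 at index 2

2


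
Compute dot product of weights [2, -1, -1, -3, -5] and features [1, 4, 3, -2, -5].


Element-wise products:
2 * 1 = 2
-1 * 4 = -4
-1 * 3 = -3
-3 * -2 = 6
-5 * -5 = 25
Sum = 2 + -4 + -3 + 6 + 25
= 26

26


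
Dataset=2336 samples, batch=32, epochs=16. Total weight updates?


Iterations per epoch = 2336 / 32 = 73
Total updates = iterations_per_epoch * epochs
= 73 * 16
= 1168

1168


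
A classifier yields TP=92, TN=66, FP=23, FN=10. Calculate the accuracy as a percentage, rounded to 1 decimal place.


Accuracy = (TP + TN) / (TP + TN + FP + FN) * 100
= (92 + 66) / (92 + 66 + 23 + 10)
= 158 / 191
= 0.8272
= 82.7%

82.7


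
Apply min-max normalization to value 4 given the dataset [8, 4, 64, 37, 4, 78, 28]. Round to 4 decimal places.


Min = 4, Max = 78
Range = 78 - 4 = 74
Scaled = (x - min) / (max - min)
= (4 - 4) / 74
= 0 / 74
= 0.0000

0.0000


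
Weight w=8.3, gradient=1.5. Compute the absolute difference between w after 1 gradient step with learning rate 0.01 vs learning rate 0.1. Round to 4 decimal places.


With lr=0.01: w_new = 8.3 - 0.01 * 1.5 = 8.285
With lr=0.1: w_new = 8.3 - 0.1 * 1.5 = 8.15
Absolute difference = |8.285 - 8.15|
= 0.1350

0.1350


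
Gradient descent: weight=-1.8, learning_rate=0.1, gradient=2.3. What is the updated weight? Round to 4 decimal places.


w_new = w_old - lr * gradient
= -1.8 - 0.1 * 2.3
= -1.8 - (0.23)
= -2.0300

-2.0300


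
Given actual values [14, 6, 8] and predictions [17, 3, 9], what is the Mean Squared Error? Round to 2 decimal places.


Differences: [-3, 3, -1]
Squared errors: [9, 9, 1]
Sum of squared errors = 19
MSE = 19 / 3 = 6.33

6.33


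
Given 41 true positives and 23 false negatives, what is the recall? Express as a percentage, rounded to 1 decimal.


Recall = TP / (TP + FN) * 100
= 41 / (41 + 23)
= 41 / 64
= 0.6406
= 64.1%

64.1


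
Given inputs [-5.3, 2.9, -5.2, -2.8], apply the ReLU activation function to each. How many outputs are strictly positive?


ReLU(x) = max(0, x) for each element:
ReLU(-5.3) = 0
ReLU(2.9) = 2.9
ReLU(-5.2) = 0
ReLU(-2.8) = 0
Active neurons (>0): 1

1


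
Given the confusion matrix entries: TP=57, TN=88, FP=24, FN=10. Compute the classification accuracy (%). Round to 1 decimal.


Accuracy = (TP + TN) / (TP + TN + FP + FN) * 100
= (57 + 88) / (57 + 88 + 24 + 10)
= 145 / 179
= 0.8101
= 81.0%

81.0


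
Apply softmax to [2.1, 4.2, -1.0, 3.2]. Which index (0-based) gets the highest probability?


Softmax is a monotonic transformation, so it preserves the argmax.
We need to find the index of the maximum logit.
Index 0: 2.1
Index 1: 4.2
Index 2: -1.0
Index 3: 3.2
Maximum logit = 4.2 at index 1

1


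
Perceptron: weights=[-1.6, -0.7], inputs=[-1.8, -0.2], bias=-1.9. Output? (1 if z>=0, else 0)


z = w . x + b
= -1.6*-1.8 + -0.7*-0.2 + -1.9
= 2.88 + 0.14 + -1.9
= 3.02 + -1.9
= 1.12
Since z = 1.12 >= 0, output = 1

1


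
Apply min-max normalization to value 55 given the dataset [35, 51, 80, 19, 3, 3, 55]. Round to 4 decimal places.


Min = 3, Max = 80
Range = 80 - 3 = 77
Scaled = (x - min) / (max - min)
= (55 - 3) / 77
= 52 / 77
= 0.6753

0.6753


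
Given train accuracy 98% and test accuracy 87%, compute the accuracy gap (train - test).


Gap = train_accuracy - test_accuracy
= 98 - 87
= 11%
This gap suggests the model is overfitting.

11


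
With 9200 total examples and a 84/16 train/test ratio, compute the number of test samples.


Train samples = 9200 * 84% = 7728
Test samples = 9200 - 7728
= 1472

1472


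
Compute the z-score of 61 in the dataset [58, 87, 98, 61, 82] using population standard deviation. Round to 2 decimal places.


Mean = (58 + 87 + 98 + 61 + 82) / 5 = 77.2
Variance = sum((x_i - mean)^2) / n = 236.56
Std = sqrt(236.56) = 15.3805
Z = (x - mean) / std
= (61 - 77.2) / 15.3805
= -16.2 / 15.3805
= -1.05

-1.05


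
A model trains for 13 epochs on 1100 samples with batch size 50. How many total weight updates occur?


Iterations per epoch = 1100 / 50 = 22
Total updates = iterations_per_epoch * epochs
= 22 * 13
= 286

286


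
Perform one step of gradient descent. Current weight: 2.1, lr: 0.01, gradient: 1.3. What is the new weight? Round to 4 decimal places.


w_new = w_old - lr * gradient
= 2.1 - 0.01 * 1.3
= 2.1 - (0.013)
= 2.0870

2.0870


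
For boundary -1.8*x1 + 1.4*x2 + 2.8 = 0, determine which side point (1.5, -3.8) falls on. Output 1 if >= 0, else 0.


Compute -1.8 * 1.5 + 1.4 * -3.8 + 2.8
= -2.7 + -5.32 + 2.8
= -5.22
Since -5.22 < 0, the point is on the negative side.

0


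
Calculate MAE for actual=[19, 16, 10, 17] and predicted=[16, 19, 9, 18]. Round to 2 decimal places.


Absolute errors: [3, 3, 1, 1]
Sum of absolute errors = 8
MAE = 8 / 4 = 2.00

2.00


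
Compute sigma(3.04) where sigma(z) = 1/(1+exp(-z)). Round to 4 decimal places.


sigmoid(z) = 1 / (1 + exp(-z))
exp(-(3.04)) = exp(-3.04) = 0.0478
1 + 0.0478 = 1.0478
1 / 1.0478 = 0.9543

0.9543


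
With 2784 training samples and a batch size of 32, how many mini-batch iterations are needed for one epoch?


Iterations per epoch = dataset_size / batch_size
= 2784 / 32
= 87

87


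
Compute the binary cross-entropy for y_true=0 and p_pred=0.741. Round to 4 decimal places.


For y=0: Loss = -log(1-p)
= -log(1 - 0.741)
= -log(0.259)
= -(-1.3509)
= 1.3509

1.3509


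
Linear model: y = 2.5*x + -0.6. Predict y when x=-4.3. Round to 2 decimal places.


y = 2.5 * -4.3 + (-0.6)
= -10.75 + (-0.6)
= -11.35

-11.35


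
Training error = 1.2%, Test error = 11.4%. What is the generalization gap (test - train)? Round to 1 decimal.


Generalization gap = test_error - train_error
= 11.4 - 1.2
= 10.2%
A large gap suggests overfitting.

10.2


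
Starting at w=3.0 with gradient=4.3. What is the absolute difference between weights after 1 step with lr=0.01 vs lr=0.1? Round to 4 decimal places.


With lr=0.01: w_new = 3.0 - 0.01 * 4.3 = 2.957
With lr=0.1: w_new = 3.0 - 0.1 * 4.3 = 2.57
Absolute difference = |2.957 - 2.57|
= 0.3870

0.3870


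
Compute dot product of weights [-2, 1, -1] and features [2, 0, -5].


Element-wise products:
-2 * 2 = -4
1 * 0 = 0
-1 * -5 = 5
Sum = -4 + 0 + 5
= 1

1


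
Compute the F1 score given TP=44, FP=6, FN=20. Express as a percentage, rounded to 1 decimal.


Precision = TP / (TP + FP) = 44 / 50 = 0.88
Recall = TP / (TP + FN) = 44 / 64 = 0.6875
F1 = 2 * P * R / (P + R)
= 2 * 0.88 * 0.6875 / (0.88 + 0.6875)
= 1.21 / 1.5675
= 0.7719
As percentage: 77.2%

77.2


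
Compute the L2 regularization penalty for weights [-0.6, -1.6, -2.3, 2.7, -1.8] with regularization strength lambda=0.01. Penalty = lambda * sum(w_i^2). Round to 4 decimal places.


Squaring each weight:
(-0.6)^2 = 0.36
(-1.6)^2 = 2.56
(-2.3)^2 = 5.29
2.7^2 = 7.29
(-1.8)^2 = 3.24
Sum of squares = 18.74
Penalty = 0.01 * 18.74 = 0.1874

0.1874


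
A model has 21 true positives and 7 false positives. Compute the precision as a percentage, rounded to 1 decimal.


Precision = TP / (TP + FP) * 100
= 21 / (21 + 7)
= 21 / 28
= 0.75
= 75.0%

75.0


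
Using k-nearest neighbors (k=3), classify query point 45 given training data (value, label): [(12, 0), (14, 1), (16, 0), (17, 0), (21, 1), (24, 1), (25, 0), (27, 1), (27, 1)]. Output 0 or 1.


Distances from query 45:
Point 27 (class 1): distance = 18
Point 27 (class 1): distance = 18
Point 25 (class 0): distance = 20
K=3 nearest neighbors: classes = [1, 1, 0]
Votes for class 1: 2 / 3
Majority vote => class 1

1


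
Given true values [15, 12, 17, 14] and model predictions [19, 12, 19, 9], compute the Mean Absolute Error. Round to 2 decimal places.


Absolute errors: [4, 0, 2, 5]
Sum of absolute errors = 11
MAE = 11 / 4 = 2.75

2.75


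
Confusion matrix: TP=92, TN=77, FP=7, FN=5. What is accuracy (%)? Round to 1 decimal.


Accuracy = (TP + TN) / (TP + TN + FP + FN) * 100
= (92 + 77) / (92 + 77 + 7 + 5)
= 169 / 181
= 0.9337
= 93.4%

93.4


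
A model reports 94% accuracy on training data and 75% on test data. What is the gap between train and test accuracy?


Gap = train_accuracy - test_accuracy
= 94 - 75
= 19%
This gap suggests the model is overfitting.

19


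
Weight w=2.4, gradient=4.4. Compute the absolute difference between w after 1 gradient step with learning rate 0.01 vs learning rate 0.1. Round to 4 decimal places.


With lr=0.01: w_new = 2.4 - 0.01 * 4.4 = 2.356
With lr=0.1: w_new = 2.4 - 0.1 * 4.4 = 1.96
Absolute difference = |2.356 - 1.96|
= 0.3960

0.3960


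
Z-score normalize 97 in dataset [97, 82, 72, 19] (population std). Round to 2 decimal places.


Mean = (97 + 82 + 72 + 19) / 4 = 67.5
Variance = sum((x_i - mean)^2) / n = 863.25
Std = sqrt(863.25) = 29.3811
Z = (x - mean) / std
= (97 - 67.5) / 29.3811
= 29.5 / 29.3811
= 1.00

1.00


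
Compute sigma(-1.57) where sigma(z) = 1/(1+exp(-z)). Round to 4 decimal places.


sigmoid(z) = 1 / (1 + exp(-z))
exp(-(-1.57)) = exp(1.57) = 4.8066
1 + 4.8066 = 5.8066
1 / 5.8066 = 0.1722

0.1722


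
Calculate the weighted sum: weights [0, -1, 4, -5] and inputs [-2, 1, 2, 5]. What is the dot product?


Element-wise products:
0 * -2 = 0
-1 * 1 = -1
4 * 2 = 8
-5 * 5 = -25
Sum = 0 + -1 + 8 + -25
= -18

-18


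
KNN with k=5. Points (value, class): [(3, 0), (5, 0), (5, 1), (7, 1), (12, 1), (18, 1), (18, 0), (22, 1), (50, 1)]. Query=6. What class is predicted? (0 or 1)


Distances from query 6:
Point 5 (class 0): distance = 1
Point 5 (class 1): distance = 1
Point 7 (class 1): distance = 1
Point 3 (class 0): distance = 3
Point 12 (class 1): distance = 6
K=5 nearest neighbors: classes = [0, 1, 1, 0, 1]
Votes for class 1: 3 / 5
Majority vote => class 1

1


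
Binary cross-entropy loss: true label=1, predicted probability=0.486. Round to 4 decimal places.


For y=1: Loss = -log(p)
= -log(0.486)
= -(-0.7215)
= 0.7215

0.7215


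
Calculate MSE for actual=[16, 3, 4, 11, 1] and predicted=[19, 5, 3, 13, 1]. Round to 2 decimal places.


Differences: [-3, -2, 1, -2, 0]
Squared errors: [9, 4, 1, 4, 0]
Sum of squared errors = 18
MSE = 18 / 5 = 3.60

3.60


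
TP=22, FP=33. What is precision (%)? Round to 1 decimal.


Precision = TP / (TP + FP) * 100
= 22 / (22 + 33)
= 22 / 55
= 0.4
= 40.0%

40.0


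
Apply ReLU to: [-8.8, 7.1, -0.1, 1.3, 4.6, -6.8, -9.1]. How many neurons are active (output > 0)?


ReLU(x) = max(0, x) for each element:
ReLU(-8.8) = 0
ReLU(7.1) = 7.1
ReLU(-0.1) = 0
ReLU(1.3) = 1.3
ReLU(4.6) = 4.6
ReLU(-6.8) = 0
ReLU(-9.1) = 0
Active neurons (>0): 3

3


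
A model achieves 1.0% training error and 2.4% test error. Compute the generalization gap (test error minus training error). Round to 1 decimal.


Generalization gap = test_error - train_error
= 2.4 - 1.0
= 1.4%
A small gap suggests good generalization.

1.4


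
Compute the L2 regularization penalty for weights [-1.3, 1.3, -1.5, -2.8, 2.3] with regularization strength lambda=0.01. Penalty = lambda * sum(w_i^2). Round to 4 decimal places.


Squaring each weight:
(-1.3)^2 = 1.69
1.3^2 = 1.69
(-1.5)^2 = 2.25
(-2.8)^2 = 7.84
2.3^2 = 5.29
Sum of squares = 18.76
Penalty = 0.01 * 18.76 = 0.1876

0.1876


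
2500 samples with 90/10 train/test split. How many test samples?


Train samples = 2500 * 90% = 2250
Test samples = 2500 - 2250
= 250

250


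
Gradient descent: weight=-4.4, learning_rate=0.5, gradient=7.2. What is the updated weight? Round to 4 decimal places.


w_new = w_old - lr * gradient
= -4.4 - 0.5 * 7.2
= -4.4 - (3.6)
= -8.0000

-8.0000
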